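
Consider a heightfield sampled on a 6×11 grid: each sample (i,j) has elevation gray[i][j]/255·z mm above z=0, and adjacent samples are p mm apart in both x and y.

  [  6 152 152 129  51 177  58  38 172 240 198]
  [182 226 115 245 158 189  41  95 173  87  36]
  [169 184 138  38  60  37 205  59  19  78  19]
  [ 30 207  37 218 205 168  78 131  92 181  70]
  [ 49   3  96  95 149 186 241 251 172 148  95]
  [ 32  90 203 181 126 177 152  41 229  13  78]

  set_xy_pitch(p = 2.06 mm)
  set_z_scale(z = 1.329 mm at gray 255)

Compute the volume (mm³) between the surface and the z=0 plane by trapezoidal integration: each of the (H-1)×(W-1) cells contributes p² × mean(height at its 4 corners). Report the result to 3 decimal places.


141.524

height_mm = gray/255 × 1.329; cell vol = 2.06² × mean(4 corners)
unit = 2.06² × 1.329 / (4×255) = 0.00552916 mm³ per gray-sum
row 0: Σ corner-gray over 10 cells = 5418  → 29.9570
row 1: Σ corner-gray over 10 cells = 4700  → 25.9871
row 2: Σ corner-gray over 10 cells = 4558  → 25.2019
row 3: Σ corner-gray over 10 cells = 5560  → 30.7421
row 4: Σ corner-gray over 10 cells = 5360  → 29.6363
Σ rows: total corner-gray = 25596  → 141.5244 mm³


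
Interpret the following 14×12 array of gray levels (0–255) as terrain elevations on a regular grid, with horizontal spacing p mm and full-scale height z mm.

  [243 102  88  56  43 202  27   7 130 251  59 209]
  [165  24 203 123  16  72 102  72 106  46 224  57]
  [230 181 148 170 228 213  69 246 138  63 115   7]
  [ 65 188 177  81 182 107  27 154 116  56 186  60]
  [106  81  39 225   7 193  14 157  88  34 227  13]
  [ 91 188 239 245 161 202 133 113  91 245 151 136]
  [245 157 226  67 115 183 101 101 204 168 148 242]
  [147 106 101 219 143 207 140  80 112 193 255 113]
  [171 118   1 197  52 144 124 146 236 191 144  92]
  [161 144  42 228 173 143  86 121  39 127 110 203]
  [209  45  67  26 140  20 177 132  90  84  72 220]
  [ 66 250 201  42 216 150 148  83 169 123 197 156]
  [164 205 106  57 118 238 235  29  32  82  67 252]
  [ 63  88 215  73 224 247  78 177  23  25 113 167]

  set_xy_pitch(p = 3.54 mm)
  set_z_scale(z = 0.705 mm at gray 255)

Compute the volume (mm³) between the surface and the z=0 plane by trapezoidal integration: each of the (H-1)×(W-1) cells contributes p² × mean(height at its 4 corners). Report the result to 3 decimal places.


height_mm = gray/255 × 0.705; cell vol = 3.54² × mean(4 corners)
unit = 3.54² × 0.705 / (4×255) = 0.00866155 mm³ per gray-sum
row 0: Σ corner-gray over 11 cells = 4580  → 39.6699
row 1: Σ corner-gray over 11 cells = 5577  → 48.3054
row 2: Σ corner-gray over 11 cells = 6052  → 52.4197
row 3: Σ corner-gray over 11 cells = 4922  → 42.6321
row 4: Σ corner-gray over 11 cells = 6012  → 52.0732
row 5: Σ corner-gray over 11 cells = 7190  → 62.2765
row 6: Σ corner-gray over 11 cells = 6799  → 58.8899
row 7: Σ corner-gray over 11 cells = 6341  → 54.9229
row 8: Σ corner-gray over 11 cells = 5759  → 49.8818
row 9: Σ corner-gray over 11 cells = 4925  → 42.6581
row 10: Σ corner-gray over 11 cells = 5515  → 47.7684
row 11: Σ corner-gray over 11 cells = 6134  → 53.1299
row 12: Σ corner-gray over 11 cells = 5510  → 47.7251
Σ rows: total corner-gray = 75316  → 652.3531 mm³

652.353


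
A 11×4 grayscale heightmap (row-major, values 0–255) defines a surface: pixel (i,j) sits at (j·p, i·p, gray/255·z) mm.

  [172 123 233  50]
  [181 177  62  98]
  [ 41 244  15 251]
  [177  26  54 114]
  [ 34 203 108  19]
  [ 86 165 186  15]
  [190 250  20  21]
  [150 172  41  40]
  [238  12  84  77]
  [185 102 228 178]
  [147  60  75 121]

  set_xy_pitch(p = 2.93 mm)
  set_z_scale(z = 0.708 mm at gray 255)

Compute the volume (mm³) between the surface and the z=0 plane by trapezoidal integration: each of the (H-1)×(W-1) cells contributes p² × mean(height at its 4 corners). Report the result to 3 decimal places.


84.962

height_mm = gray/255 × 0.708; cell vol = 2.93² × mean(4 corners)
unit = 2.93² × 0.708 / (4×255) = 0.00595893 mm³ per gray-sum
row 0: Σ corner-gray over 3 cells = 1691  → 10.0766
row 1: Σ corner-gray over 3 cells = 1567  → 9.3376
row 2: Σ corner-gray over 3 cells = 1261  → 7.5142
row 3: Σ corner-gray over 3 cells = 1126  → 6.7098
row 4: Σ corner-gray over 3 cells = 1478  → 8.8073
row 5: Σ corner-gray over 3 cells = 1554  → 9.2602
row 6: Σ corner-gray over 3 cells = 1367  → 8.1459
row 7: Σ corner-gray over 3 cells = 1123  → 6.6919
row 8: Σ corner-gray over 3 cells = 1530  → 9.1172
row 9: Σ corner-gray over 3 cells = 1561  → 9.3019
Σ rows: total corner-gray = 14258  → 84.9624 mm³


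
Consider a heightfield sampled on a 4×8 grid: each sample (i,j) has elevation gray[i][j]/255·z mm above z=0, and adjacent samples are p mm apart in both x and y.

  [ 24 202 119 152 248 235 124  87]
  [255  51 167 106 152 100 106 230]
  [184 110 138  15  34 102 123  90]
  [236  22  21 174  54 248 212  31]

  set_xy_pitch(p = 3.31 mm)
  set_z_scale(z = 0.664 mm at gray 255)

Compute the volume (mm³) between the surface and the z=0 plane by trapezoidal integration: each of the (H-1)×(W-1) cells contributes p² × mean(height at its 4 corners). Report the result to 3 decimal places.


73.704

height_mm = gray/255 × 0.664; cell vol = 3.31² × mean(4 corners)
unit = 3.31² × 0.664 / (4×255) = 0.00713221 mm³ per gray-sum
row 0: Σ corner-gray over 7 cells = 4120  → 29.3847
row 1: Σ corner-gray over 7 cells = 3167  → 22.5877
row 2: Σ corner-gray over 7 cells = 3047  → 21.7318
Σ rows: total corner-gray = 10334  → 73.7042 mm³


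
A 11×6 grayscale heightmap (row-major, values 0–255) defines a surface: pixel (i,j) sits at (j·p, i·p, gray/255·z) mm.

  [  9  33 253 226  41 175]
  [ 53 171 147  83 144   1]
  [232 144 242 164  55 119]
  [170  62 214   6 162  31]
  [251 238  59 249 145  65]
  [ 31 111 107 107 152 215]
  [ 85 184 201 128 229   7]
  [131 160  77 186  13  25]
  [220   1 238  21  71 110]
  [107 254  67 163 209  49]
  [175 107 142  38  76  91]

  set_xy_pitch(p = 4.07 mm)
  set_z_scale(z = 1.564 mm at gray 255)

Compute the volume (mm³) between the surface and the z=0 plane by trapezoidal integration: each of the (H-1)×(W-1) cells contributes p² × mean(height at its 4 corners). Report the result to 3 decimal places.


658.914

height_mm = gray/255 × 1.564; cell vol = 4.07² × mean(4 corners)
unit = 4.07² × 1.564 / (4×255) = 0.0253995 mm³ per gray-sum
row 0: Σ corner-gray over 5 cells = 2434  → 61.8224
row 1: Σ corner-gray over 5 cells = 2705  → 68.7057
row 2: Σ corner-gray over 5 cells = 2650  → 67.3087
row 3: Σ corner-gray over 5 cells = 2787  → 70.7884
row 4: Σ corner-gray over 5 cells = 2898  → 73.6078
row 5: Σ corner-gray over 5 cells = 2776  → 70.5090
row 6: Σ corner-gray over 5 cells = 2604  → 66.1403
row 7: Σ corner-gray over 5 cells = 2020  → 51.3070
row 8: Σ corner-gray over 5 cells = 2534  → 64.3624
row 9: Σ corner-gray over 5 cells = 2534  → 64.3624
Σ rows: total corner-gray = 25942  → 658.9142 mm³


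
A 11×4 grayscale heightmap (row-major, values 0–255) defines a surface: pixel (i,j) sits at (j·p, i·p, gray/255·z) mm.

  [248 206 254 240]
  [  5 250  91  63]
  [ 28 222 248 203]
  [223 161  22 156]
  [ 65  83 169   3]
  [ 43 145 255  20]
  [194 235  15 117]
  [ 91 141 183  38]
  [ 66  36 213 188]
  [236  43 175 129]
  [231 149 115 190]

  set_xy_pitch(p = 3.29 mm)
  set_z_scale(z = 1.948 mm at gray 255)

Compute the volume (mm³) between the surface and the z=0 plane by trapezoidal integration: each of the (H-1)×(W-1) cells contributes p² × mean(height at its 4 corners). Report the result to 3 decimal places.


height_mm = gray/255 × 1.948; cell vol = 3.29² × mean(4 corners)
unit = 3.29² × 1.948 / (4×255) = 0.0206719 mm³ per gray-sum
row 0: Σ corner-gray over 3 cells = 2158  → 44.6100
row 1: Σ corner-gray over 3 cells = 1921  → 39.7107
row 2: Σ corner-gray over 3 cells = 1916  → 39.6074
row 3: Σ corner-gray over 3 cells = 1317  → 27.2249
row 4: Σ corner-gray over 3 cells = 1435  → 29.6642
row 5: Σ corner-gray over 3 cells = 1674  → 34.6048
row 6: Σ corner-gray over 3 cells = 1588  → 32.8270
row 7: Σ corner-gray over 3 cells = 1529  → 31.6073
row 8: Σ corner-gray over 3 cells = 1553  → 32.1035
row 9: Σ corner-gray over 3 cells = 1750  → 36.1758
Σ rows: total corner-gray = 16841  → 348.1356 mm³

348.136


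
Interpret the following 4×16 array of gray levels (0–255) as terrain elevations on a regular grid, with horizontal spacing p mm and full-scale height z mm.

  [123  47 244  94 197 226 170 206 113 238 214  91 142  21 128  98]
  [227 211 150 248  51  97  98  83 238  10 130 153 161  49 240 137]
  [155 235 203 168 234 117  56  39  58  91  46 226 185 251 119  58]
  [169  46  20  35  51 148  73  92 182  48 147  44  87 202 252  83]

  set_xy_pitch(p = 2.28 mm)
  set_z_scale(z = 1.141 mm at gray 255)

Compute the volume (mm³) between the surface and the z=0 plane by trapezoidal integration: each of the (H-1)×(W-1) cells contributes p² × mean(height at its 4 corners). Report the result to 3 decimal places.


height_mm = gray/255 × 1.141; cell vol = 2.28² × mean(4 corners)
unit = 2.28² × 1.141 / (4×255) = 0.00581507 mm³ per gray-sum
row 0: Σ corner-gray over 15 cells = 8685  → 50.5039
row 1: Σ corner-gray over 15 cells = 8471  → 49.2595
row 2: Σ corner-gray over 15 cells = 7375  → 42.8862
Σ rows: total corner-gray = 24531  → 142.6496 mm³

142.650


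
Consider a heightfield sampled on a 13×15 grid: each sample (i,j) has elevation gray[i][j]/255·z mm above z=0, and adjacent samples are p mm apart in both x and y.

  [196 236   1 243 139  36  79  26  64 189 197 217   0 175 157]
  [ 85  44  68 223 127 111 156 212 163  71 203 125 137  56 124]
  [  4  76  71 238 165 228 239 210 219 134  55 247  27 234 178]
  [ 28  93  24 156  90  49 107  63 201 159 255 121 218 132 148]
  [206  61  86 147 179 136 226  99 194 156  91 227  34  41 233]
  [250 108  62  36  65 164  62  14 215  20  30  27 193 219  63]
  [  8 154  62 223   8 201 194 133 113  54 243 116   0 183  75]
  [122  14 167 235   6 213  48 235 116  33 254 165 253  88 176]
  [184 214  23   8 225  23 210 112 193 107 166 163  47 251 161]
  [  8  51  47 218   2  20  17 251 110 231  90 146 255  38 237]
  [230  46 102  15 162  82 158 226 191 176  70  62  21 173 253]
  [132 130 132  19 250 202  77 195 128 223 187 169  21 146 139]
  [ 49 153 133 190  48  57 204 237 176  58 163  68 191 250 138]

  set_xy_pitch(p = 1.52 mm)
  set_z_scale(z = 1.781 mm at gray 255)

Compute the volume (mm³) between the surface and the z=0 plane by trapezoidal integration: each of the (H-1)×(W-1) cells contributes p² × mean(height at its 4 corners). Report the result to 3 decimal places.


353.600

height_mm = gray/255 × 1.781; cell vol = 1.52² × mean(4 corners)
unit = 1.52² × 1.781 / (4×255) = 0.00403414 mm³ per gray-sum
row 0: Σ corner-gray over 14 cells = 7158  → 28.8764
row 1: Σ corner-gray over 14 cells = 8069  → 32.5515
row 2: Σ corner-gray over 14 cells = 7980  → 32.1924
row 3: Σ corner-gray over 14 cells = 7305  → 29.4694
row 4: Σ corner-gray over 14 cells = 6536  → 26.3671
row 5: Σ corner-gray over 14 cells = 6194  → 24.9875
row 6: Σ corner-gray over 14 cells = 7403  → 29.8647
row 7: Σ corner-gray over 14 cells = 7781  → 31.3896
row 8: Σ corner-gray over 14 cells = 7026  → 28.3439
row 9: Σ corner-gray over 14 cells = 6648  → 26.8190
row 10: Σ corner-gray over 14 cells = 7480  → 30.1754
row 11: Σ corner-gray over 14 cells = 8072  → 32.5636
Σ rows: total corner-gray = 87652  → 353.6004 mm³


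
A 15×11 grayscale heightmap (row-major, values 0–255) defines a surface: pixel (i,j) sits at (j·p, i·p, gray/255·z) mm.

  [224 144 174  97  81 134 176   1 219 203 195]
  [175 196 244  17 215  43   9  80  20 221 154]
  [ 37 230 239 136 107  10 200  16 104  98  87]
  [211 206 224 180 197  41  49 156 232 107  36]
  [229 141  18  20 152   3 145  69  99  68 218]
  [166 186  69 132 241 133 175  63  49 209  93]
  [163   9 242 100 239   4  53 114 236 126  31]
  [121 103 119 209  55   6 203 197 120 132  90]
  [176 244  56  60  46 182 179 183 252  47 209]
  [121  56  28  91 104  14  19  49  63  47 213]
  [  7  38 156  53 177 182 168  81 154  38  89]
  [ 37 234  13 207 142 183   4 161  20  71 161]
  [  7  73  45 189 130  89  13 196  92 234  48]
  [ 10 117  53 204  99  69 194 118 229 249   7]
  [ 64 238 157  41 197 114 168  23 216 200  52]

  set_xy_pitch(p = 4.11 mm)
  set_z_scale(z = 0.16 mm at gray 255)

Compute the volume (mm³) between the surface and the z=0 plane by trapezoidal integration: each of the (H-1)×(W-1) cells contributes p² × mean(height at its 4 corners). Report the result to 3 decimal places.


178.956

height_mm = gray/255 × 0.16; cell vol = 4.11² × mean(4 corners)
unit = 4.11² × 0.16 / (4×255) = 0.00264974 mm³ per gray-sum
row 0: Σ corner-gray over 10 cells = 5296  → 14.0330
row 1: Σ corner-gray over 10 cells = 4823  → 12.7797
row 2: Σ corner-gray over 10 cells = 5435  → 14.4013
row 3: Σ corner-gray over 10 cells = 4908  → 13.0049
row 4: Σ corner-gray over 10 cells = 4650  → 12.3213
row 5: Σ corner-gray over 10 cells = 5213  → 13.8131
row 6: Σ corner-gray over 10 cells = 4939  → 13.0871
row 7: Σ corner-gray over 10 cells = 5382  → 14.2609
row 8: Σ corner-gray over 10 cells = 4159  → 11.0203
row 9: Σ corner-gray over 10 cells = 3466  → 9.1840
row 10: Σ corner-gray over 10 cells = 4458  → 11.8125
row 11: Σ corner-gray over 10 cells = 4445  → 11.7781
row 12: Σ corner-gray over 10 cells = 4858  → 12.8724
row 13: Σ corner-gray over 10 cells = 5505  → 14.5868
Σ rows: total corner-gray = 67537  → 178.9556 mm³


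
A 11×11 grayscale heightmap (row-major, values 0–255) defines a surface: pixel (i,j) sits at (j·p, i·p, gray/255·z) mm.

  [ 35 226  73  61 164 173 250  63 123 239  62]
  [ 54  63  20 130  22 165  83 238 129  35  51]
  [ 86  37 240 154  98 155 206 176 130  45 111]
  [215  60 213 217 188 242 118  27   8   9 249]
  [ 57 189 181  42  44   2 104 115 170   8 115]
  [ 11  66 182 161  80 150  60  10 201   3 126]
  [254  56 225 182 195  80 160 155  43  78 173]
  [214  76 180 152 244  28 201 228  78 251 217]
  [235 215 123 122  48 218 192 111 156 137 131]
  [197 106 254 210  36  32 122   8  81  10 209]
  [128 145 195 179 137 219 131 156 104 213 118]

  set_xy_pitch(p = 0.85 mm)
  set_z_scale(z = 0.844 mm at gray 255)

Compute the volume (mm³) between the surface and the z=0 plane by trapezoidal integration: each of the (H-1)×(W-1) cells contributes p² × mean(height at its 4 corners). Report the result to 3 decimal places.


30.209

height_mm = gray/255 × 0.844; cell vol = 0.85² × mean(4 corners)
unit = 0.85² × 0.844 / (4×255) = 0.000597833 mm³ per gray-sum
row 0: Σ corner-gray over 10 cells = 4716  → 2.8194
row 1: Σ corner-gray over 10 cells = 4554  → 2.7225
row 2: Σ corner-gray over 10 cells = 5307  → 3.1727
row 3: Σ corner-gray over 10 cells = 4510  → 2.6962
row 4: Σ corner-gray over 10 cells = 3845  → 2.2987
row 5: Σ corner-gray over 10 cells = 4738  → 2.8325
row 6: Σ corner-gray over 10 cells = 6082  → 3.6360
row 7: Σ corner-gray over 10 cells = 6317  → 3.7765
row 8: Σ corner-gray over 10 cells = 5134  → 3.0693
row 9: Σ corner-gray over 10 cells = 5328  → 3.1853
Σ rows: total corner-gray = 50531  → 30.2091 mm³


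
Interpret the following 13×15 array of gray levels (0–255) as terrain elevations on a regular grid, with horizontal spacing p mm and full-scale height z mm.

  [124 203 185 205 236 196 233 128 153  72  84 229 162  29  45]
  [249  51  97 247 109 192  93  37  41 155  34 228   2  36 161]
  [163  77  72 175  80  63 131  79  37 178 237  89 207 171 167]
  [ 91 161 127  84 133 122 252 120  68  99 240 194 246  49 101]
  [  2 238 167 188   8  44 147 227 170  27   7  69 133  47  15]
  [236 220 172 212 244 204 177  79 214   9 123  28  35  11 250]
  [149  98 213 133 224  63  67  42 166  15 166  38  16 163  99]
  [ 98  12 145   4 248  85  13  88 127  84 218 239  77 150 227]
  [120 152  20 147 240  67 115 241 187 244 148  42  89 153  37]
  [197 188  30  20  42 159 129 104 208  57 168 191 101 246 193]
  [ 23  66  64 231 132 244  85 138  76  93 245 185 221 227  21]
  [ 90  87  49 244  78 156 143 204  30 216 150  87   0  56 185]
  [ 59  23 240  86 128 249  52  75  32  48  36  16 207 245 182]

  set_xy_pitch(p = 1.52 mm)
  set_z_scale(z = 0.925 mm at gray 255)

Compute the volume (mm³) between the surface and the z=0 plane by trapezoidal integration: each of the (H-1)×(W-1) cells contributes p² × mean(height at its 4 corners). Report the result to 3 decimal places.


height_mm = gray/255 × 0.925; cell vol = 1.52² × mean(4 corners)
unit = 1.52² × 0.925 / (4×255) = 0.00209522 mm³ per gray-sum
row 0: Σ corner-gray over 14 cells = 7453  → 15.6156
row 1: Σ corner-gray over 14 cells = 6576  → 13.7781
row 2: Σ corner-gray over 14 cells = 7504  → 15.7225
row 3: Σ corner-gray over 14 cells = 6943  → 14.5471
row 4: Σ corner-gray over 14 cells = 6903  → 14.4633
row 5: Σ corner-gray over 14 cells = 6998  → 14.6623
row 6: Σ corner-gray over 14 cells = 6361  → 13.3277
row 7: Σ corner-gray over 14 cells = 7152  → 14.9850
row 8: Σ corner-gray over 14 cells = 7523  → 15.7623
row 9: Σ corner-gray over 14 cells = 7734  → 16.2044
row 10: Σ corner-gray over 14 cells = 7333  → 15.3642
row 11: Σ corner-gray over 14 cells = 6390  → 13.3884
Σ rows: total corner-gray = 84870  → 177.8210 mm³

177.821


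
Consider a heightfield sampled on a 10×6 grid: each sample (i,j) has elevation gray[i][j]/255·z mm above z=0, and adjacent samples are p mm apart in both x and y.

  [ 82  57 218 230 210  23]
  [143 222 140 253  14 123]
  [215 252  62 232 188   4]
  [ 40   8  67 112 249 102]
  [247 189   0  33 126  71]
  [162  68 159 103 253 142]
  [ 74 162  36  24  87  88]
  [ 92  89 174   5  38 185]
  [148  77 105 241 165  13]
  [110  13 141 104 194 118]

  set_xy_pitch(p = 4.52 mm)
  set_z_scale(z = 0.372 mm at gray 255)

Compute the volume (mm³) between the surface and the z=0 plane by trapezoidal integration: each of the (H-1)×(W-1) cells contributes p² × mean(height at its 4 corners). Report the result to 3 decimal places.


height_mm = gray/255 × 0.372; cell vol = 4.52² × mean(4 corners)
unit = 4.52² × 0.372 / (4×255) = 0.00745109 mm³ per gray-sum
row 0: Σ corner-gray over 5 cells = 3059  → 22.7929
row 1: Σ corner-gray over 5 cells = 3211  → 23.9254
row 2: Σ corner-gray over 5 cells = 2701  → 20.1254
row 3: Σ corner-gray over 5 cells = 2028  → 15.1108
row 4: Σ corner-gray over 5 cells = 2484  → 18.5085
row 5: Σ corner-gray over 5 cells = 2250  → 16.7649
row 6: Σ corner-gray over 5 cells = 1669  → 12.4359
row 7: Σ corner-gray over 5 cells = 2226  → 16.5861
row 8: Σ corner-gray over 5 cells = 2469  → 18.3967
Σ rows: total corner-gray = 22097  → 164.6467 mm³

164.647


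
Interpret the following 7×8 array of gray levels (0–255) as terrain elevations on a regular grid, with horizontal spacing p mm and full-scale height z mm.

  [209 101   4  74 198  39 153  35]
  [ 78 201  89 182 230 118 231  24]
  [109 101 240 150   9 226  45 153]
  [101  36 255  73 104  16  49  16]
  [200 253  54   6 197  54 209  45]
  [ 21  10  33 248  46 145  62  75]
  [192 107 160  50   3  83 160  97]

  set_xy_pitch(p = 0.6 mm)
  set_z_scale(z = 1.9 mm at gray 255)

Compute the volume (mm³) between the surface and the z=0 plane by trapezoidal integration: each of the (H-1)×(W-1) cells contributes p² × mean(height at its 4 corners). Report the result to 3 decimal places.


12.828

height_mm = gray/255 × 1.9; cell vol = 0.6² × mean(4 corners)
unit = 0.6² × 1.9 / (4×255) = 0.000670588 mm³ per gray-sum
row 0: Σ corner-gray over 7 cells = 3586  → 2.4047
row 1: Σ corner-gray over 7 cells = 4008  → 2.6877
row 2: Σ corner-gray over 7 cells = 2987  → 2.0030
row 3: Σ corner-gray over 7 cells = 2974  → 1.9943
row 4: Σ corner-gray over 7 cells = 2975  → 1.9950
row 5: Σ corner-gray over 7 cells = 2599  → 1.7429
Σ rows: total corner-gray = 19129  → 12.8277 mm³


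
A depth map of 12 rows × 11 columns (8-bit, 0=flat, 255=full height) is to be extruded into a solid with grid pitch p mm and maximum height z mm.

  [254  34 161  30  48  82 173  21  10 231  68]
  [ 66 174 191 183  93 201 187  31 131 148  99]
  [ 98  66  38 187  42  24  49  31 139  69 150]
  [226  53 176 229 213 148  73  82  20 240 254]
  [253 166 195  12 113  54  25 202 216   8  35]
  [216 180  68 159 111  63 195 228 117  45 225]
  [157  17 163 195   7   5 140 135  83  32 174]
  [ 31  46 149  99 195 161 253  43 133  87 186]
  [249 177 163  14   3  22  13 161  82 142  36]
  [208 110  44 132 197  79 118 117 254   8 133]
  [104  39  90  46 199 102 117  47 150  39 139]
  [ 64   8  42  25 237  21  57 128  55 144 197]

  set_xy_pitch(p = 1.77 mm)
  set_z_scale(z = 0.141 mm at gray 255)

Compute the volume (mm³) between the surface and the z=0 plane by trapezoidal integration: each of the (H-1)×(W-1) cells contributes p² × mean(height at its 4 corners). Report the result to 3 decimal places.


21.484

height_mm = gray/255 × 0.141; cell vol = 1.77² × mean(4 corners)
unit = 1.77² × 0.141 / (4×255) = 0.000433077 mm³ per gray-sum
row 0: Σ corner-gray over 10 cells = 4745  → 2.0550
row 1: Σ corner-gray over 10 cells = 4381  → 1.8973
row 2: Σ corner-gray over 10 cells = 4486  → 1.9428
row 3: Σ corner-gray over 10 cells = 5218  → 2.2598
row 4: Σ corner-gray over 10 cells = 5043  → 2.1840
row 5: Σ corner-gray over 10 cells = 4658  → 2.0173
row 6: Σ corner-gray over 10 cells = 4434  → 1.9203
row 7: Σ corner-gray over 10 cells = 4388  → 1.9003
row 8: Σ corner-gray over 10 cells = 4298  → 1.8614
row 9: Σ corner-gray over 10 cells = 4360  → 1.8882
row 10: Σ corner-gray over 10 cells = 3596  → 1.5573
Σ rows: total corner-gray = 49607  → 21.4837 mm³


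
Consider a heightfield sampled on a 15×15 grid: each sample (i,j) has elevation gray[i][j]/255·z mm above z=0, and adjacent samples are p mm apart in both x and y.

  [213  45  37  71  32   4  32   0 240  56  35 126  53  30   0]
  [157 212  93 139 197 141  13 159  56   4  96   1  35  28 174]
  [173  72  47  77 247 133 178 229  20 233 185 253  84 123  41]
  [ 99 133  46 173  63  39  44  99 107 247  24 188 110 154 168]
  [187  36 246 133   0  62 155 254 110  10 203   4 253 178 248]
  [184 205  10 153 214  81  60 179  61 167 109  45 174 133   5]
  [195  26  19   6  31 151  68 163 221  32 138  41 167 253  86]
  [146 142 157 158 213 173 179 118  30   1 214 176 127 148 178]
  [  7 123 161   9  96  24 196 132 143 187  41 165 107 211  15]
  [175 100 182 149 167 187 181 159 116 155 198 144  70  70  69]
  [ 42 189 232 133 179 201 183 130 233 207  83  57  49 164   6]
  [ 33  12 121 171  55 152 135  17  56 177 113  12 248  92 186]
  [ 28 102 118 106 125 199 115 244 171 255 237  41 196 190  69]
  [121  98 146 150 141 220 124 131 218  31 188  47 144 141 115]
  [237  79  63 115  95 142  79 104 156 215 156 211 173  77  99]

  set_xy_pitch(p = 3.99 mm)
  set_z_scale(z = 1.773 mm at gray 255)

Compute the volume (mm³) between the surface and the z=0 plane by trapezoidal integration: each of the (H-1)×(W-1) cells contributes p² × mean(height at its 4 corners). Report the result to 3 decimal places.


height_mm = gray/255 × 1.773; cell vol = 3.99² × mean(4 corners)
unit = 3.99² × 1.773 / (4×255) = 0.0276729 mm³ per gray-sum
row 0: Σ corner-gray over 14 cells = 4414  → 122.1481
row 1: Σ corner-gray over 14 cells = 6655  → 184.1630
row 2: Σ corner-gray over 14 cells = 7097  → 196.3944
row 3: Σ corner-gray over 14 cells = 6844  → 189.3932
row 4: Σ corner-gray over 14 cells = 7094  → 196.3114
row 5: Σ corner-gray over 14 cells = 6284  → 173.8964
row 6: Σ corner-gray over 14 cells = 6909  → 191.1919
row 7: Σ corner-gray over 14 cells = 7208  → 199.4661
row 8: Σ corner-gray over 14 cells = 7212  → 199.5768
row 9: Σ corner-gray over 14 cells = 8128  → 224.9252
row 10: Σ corner-gray over 14 cells = 7069  → 195.6196
row 11: Σ corner-gray over 14 cells = 7236  → 200.2410
row 12: Σ corner-gray over 14 cells = 8089  → 223.8459
row 13: Σ corner-gray over 14 cells = 7460  → 206.4397
Σ rows: total corner-gray = 97699  → 2703.6127 mm³

2703.613


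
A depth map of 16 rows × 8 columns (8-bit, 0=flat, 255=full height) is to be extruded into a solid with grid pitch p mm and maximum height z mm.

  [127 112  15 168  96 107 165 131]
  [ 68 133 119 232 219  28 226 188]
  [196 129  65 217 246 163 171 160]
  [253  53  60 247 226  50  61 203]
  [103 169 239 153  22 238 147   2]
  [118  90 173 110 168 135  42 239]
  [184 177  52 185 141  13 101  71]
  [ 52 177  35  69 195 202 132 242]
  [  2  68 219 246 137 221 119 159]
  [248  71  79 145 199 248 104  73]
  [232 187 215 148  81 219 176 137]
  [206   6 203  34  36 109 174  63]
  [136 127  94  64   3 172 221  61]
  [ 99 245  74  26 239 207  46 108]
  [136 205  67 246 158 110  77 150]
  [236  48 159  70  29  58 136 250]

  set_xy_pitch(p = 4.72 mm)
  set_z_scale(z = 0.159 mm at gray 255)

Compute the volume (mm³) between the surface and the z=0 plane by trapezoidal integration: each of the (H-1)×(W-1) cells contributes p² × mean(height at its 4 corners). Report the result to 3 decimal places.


height_mm = gray/255 × 0.159; cell vol = 4.72² × mean(4 corners)
unit = 4.72² × 0.159 / (4×255) = 0.00347281 mm³ per gray-sum
row 0: Σ corner-gray over 7 cells = 3754  → 13.0369
row 1: Σ corner-gray over 7 cells = 4508  → 15.6554
row 2: Σ corner-gray over 7 cells = 4188  → 14.5441
row 3: Σ corner-gray over 7 cells = 3891  → 13.5127
row 4: Σ corner-gray over 7 cells = 3834  → 13.3148
row 5: Σ corner-gray over 7 cells = 3386  → 11.7589
row 6: Σ corner-gray over 7 cells = 3507  → 12.1791
row 7: Σ corner-gray over 7 cells = 4095  → 14.2212
row 8: Σ corner-gray over 7 cells = 4194  → 14.5650
row 9: Σ corner-gray over 7 cells = 4434  → 15.3984
row 10: Σ corner-gray over 7 cells = 3814  → 13.2453
row 11: Σ corner-gray over 7 cells = 2952  → 10.2517
row 12: Σ corner-gray over 7 cells = 3440  → 11.9465
row 13: Σ corner-gray over 7 cells = 3893  → 13.5196
row 14: Σ corner-gray over 7 cells = 3498  → 12.1479
Σ rows: total corner-gray = 57388  → 199.2976 mm³

199.298


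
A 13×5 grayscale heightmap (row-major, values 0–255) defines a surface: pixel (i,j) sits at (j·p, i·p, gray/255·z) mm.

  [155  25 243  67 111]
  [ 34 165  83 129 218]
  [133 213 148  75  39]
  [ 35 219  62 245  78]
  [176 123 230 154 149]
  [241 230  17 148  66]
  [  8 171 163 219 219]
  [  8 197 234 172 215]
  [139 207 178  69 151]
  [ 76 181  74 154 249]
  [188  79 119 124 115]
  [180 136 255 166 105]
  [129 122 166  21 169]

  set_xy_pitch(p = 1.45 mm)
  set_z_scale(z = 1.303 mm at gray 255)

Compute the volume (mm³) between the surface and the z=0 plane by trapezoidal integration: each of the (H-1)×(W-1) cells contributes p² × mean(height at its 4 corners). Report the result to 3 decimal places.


height_mm = gray/255 × 1.303; cell vol = 1.45² × mean(4 corners)
unit = 1.45² × 1.303 / (4×255) = 0.00268584 mm³ per gray-sum
row 0: Σ corner-gray over 4 cells = 1942  → 5.2159
row 1: Σ corner-gray over 4 cells = 2050  → 5.5060
row 2: Σ corner-gray over 4 cells = 2209  → 5.9330
row 3: Σ corner-gray over 4 cells = 2504  → 6.7253
row 4: Σ corner-gray over 4 cells = 2436  → 6.5427
row 5: Σ corner-gray over 4 cells = 2430  → 6.5266
row 6: Σ corner-gray over 4 cells = 2762  → 7.4183
row 7: Σ corner-gray over 4 cells = 2627  → 7.0557
row 8: Σ corner-gray over 4 cells = 2341  → 6.2876
row 9: Σ corner-gray over 4 cells = 2090  → 5.6134
row 10: Σ corner-gray over 4 cells = 2346  → 6.3010
row 11: Σ corner-gray over 4 cells = 2315  → 6.2177
Σ rows: total corner-gray = 28052  → 75.3432 mm³

75.343


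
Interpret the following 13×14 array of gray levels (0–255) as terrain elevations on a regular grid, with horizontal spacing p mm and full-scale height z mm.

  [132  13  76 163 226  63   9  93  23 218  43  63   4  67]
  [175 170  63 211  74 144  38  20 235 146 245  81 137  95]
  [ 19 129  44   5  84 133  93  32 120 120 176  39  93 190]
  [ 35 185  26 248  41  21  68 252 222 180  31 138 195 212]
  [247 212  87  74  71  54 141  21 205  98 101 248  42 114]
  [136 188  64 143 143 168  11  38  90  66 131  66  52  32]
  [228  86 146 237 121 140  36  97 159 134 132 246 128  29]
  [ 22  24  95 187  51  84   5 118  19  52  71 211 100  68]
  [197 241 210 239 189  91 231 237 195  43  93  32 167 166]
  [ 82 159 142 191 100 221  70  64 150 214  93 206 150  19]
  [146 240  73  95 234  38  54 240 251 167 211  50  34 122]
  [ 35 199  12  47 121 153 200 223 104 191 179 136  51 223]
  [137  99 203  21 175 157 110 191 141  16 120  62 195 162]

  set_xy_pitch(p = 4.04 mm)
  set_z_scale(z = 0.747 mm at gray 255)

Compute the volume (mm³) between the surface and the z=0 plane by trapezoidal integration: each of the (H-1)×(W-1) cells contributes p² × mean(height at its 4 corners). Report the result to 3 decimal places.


914.442

height_mm = gray/255 × 0.747; cell vol = 4.04² × mean(4 corners)
unit = 4.04² × 0.747 / (4×255) = 0.0119532 mm³ per gray-sum
row 0: Σ corner-gray over 13 cells = 5585  → 66.7585
row 1: Σ corner-gray over 13 cells = 5743  → 68.6471
row 2: Σ corner-gray over 13 cells = 5806  → 69.4001
row 3: Σ corner-gray over 13 cells = 6530  → 78.0542
row 4: Σ corner-gray over 13 cells = 5557  → 66.4238
row 5: Σ corner-gray over 13 cells = 6069  → 72.5438
row 6: Σ corner-gray over 13 cells = 5705  → 68.1928
row 7: Σ corner-gray over 13 cells = 6423  → 76.7752
row 8: Σ corner-gray over 13 cells = 7920  → 94.6691
row 9: Σ corner-gray over 13 cells = 7263  → 86.8159
row 10: Σ corner-gray over 13 cells = 7132  → 85.2500
row 11: Σ corner-gray over 13 cells = 6769  → 80.9110
Σ rows: total corner-gray = 76502  → 914.4415 mm³


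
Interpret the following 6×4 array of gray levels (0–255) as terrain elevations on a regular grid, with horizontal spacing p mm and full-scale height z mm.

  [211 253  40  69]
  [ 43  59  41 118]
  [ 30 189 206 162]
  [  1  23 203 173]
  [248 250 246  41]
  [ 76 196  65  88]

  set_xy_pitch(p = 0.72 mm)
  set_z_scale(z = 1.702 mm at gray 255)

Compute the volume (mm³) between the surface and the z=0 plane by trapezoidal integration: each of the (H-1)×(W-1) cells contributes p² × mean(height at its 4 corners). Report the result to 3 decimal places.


height_mm = gray/255 × 1.702; cell vol = 0.72² × mean(4 corners)
unit = 0.72² × 1.702 / (4×255) = 0.000865016 mm³ per gray-sum
row 0: Σ corner-gray over 3 cells = 1227  → 1.0614
row 1: Σ corner-gray over 3 cells = 1343  → 1.1617
row 2: Σ corner-gray over 3 cells = 1608  → 1.3909
row 3: Σ corner-gray over 3 cells = 1907  → 1.6496
row 4: Σ corner-gray over 3 cells = 1967  → 1.7015
Σ rows: total corner-gray = 8052  → 6.9651 mm³

6.965


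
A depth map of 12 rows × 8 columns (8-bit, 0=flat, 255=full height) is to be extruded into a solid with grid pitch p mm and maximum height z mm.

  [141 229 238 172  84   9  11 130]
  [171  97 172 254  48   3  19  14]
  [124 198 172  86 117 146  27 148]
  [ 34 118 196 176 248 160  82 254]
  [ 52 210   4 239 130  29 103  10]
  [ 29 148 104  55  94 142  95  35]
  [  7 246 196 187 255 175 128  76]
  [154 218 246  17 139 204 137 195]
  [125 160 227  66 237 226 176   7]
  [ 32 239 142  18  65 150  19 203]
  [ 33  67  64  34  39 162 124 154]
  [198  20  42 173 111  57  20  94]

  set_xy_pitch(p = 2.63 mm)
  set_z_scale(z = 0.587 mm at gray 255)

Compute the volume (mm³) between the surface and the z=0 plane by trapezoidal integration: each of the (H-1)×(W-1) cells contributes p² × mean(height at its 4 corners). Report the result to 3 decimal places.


154.245

height_mm = gray/255 × 0.587; cell vol = 2.63² × mean(4 corners)
unit = 2.63² × 0.587 / (4×255) = 0.00398061 mm³ per gray-sum
row 0: Σ corner-gray over 7 cells = 3128  → 12.4513
row 1: Σ corner-gray over 7 cells = 3135  → 12.4792
row 2: Σ corner-gray over 7 cells = 4012  → 15.9702
row 3: Σ corner-gray over 7 cells = 3740  → 14.8875
row 4: Σ corner-gray over 7 cells = 2832  → 11.2731
row 5: Σ corner-gray over 7 cells = 3797  → 15.1144
row 6: Σ corner-gray over 7 cells = 4728  → 18.8203
row 7: Σ corner-gray over 7 cells = 4587  → 18.2590
row 8: Σ corner-gray over 7 cells = 3817  → 15.1940
row 9: Σ corner-gray over 7 cells = 2668  → 10.6203
row 10: Σ corner-gray over 7 cells = 2305  → 9.1753
Σ rows: total corner-gray = 38749  → 154.2446 mm³


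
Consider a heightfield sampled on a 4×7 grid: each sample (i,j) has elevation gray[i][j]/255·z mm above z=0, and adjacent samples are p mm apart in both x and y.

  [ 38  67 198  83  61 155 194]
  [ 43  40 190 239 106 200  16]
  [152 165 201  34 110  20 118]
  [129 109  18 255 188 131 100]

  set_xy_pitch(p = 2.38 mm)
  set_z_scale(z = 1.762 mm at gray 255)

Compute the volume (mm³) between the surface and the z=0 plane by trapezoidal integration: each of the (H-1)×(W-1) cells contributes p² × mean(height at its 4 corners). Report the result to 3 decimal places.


86.783

height_mm = gray/255 × 1.762; cell vol = 2.38² × mean(4 corners)
unit = 2.38² × 1.762 / (4×255) = 0.00978497 mm³ per gray-sum
row 0: Σ corner-gray over 6 cells = 2969  → 29.0516
row 1: Σ corner-gray over 6 cells = 2939  → 28.7580
row 2: Σ corner-gray over 6 cells = 2961  → 28.9733
Σ rows: total corner-gray = 8869  → 86.7829 mm³


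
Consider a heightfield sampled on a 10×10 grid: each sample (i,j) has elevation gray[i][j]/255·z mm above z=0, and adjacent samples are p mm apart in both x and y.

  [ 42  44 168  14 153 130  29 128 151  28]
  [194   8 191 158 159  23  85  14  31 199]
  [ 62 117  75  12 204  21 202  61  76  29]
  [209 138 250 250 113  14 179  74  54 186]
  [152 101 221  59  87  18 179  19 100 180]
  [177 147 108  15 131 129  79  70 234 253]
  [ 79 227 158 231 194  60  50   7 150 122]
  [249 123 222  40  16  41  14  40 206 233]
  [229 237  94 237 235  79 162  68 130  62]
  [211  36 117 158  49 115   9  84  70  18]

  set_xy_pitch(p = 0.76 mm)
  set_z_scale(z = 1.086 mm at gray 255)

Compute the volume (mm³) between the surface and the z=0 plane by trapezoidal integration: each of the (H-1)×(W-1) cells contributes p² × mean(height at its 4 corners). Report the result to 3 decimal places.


height_mm = gray/255 × 1.086; cell vol = 0.76² × mean(4 corners)
unit = 0.76² × 1.086 / (4×255) = 0.000614974 mm³ per gray-sum
row 0: Σ corner-gray over 9 cells = 3435  → 2.1124
row 1: Σ corner-gray over 9 cells = 3358  → 2.0651
row 2: Σ corner-gray over 9 cells = 4166  → 2.5620
row 3: Σ corner-gray over 9 cells = 4439  → 2.7299
row 4: Σ corner-gray over 9 cells = 4156  → 2.5558
row 5: Σ corner-gray over 9 cells = 4611  → 2.8356
row 6: Σ corner-gray over 9 cells = 4241  → 2.6081
row 7: Σ corner-gray over 9 cells = 4661  → 2.8664
row 8: Σ corner-gray over 9 cells = 4280  → 2.6321
Σ rows: total corner-gray = 37347  → 22.9674 mm³

22.967


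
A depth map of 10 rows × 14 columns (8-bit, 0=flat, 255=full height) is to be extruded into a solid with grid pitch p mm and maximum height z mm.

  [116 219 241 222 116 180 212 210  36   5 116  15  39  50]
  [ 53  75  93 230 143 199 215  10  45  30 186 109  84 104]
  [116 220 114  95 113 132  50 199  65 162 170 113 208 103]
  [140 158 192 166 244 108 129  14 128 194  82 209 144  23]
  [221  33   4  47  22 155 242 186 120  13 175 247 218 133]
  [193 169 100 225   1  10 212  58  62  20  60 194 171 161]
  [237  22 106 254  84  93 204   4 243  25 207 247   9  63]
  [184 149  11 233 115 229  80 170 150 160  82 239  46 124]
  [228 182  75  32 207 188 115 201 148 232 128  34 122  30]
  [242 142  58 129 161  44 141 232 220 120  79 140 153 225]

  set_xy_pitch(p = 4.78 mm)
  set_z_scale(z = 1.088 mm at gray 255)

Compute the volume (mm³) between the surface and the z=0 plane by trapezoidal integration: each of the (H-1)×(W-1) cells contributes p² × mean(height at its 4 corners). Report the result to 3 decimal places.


height_mm = gray/255 × 1.088; cell vol = 4.78² × mean(4 corners)
unit = 4.78² × 1.088 / (4×255) = 0.0243716 mm³ per gray-sum
row 0: Σ corner-gray over 13 cells = 6383  → 155.5641
row 1: Σ corner-gray over 13 cells = 6496  → 158.3181
row 2: Σ corner-gray over 13 cells = 7200  → 175.4757
row 3: Σ corner-gray over 13 cells = 6977  → 170.0408
row 4: Σ corner-gray over 13 cells = 6196  → 151.0066
row 5: Σ corner-gray over 13 cells = 6214  → 151.4453
row 6: Σ corner-gray over 13 cells = 6932  → 168.9441
row 7: Σ corner-gray over 13 cells = 7222  → 176.0119
row 8: Σ corner-gray over 13 cells = 7291  → 177.6935
Σ rows: total corner-gray = 60911  → 1484.5002 mm³

1484.500


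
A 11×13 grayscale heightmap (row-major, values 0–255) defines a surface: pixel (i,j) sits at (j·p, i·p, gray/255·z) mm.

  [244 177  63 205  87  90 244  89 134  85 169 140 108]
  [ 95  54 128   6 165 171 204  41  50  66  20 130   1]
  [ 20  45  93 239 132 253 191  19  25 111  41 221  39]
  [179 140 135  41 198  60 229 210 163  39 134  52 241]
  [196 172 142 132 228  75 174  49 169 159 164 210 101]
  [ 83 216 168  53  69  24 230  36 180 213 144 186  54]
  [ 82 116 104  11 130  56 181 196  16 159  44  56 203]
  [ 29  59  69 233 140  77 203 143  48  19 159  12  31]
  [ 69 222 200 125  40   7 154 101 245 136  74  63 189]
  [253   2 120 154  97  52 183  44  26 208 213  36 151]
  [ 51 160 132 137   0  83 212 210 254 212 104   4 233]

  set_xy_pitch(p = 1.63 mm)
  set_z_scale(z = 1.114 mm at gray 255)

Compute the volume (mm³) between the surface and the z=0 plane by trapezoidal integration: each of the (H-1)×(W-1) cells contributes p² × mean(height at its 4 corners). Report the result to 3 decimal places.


height_mm = gray/255 × 1.114; cell vol = 1.63² × mean(4 corners)
unit = 1.63² × 1.114 / (4×255) = 0.00290175 mm³ per gray-sum
row 0: Σ corner-gray over 12 cells = 5484  → 15.9132
row 1: Σ corner-gray over 12 cells = 4965  → 14.4072
row 2: Σ corner-gray over 12 cells = 6021  → 17.4714
row 3: Σ corner-gray over 12 cells = 6867  → 19.9263
row 4: Σ corner-gray over 12 cells = 6820  → 19.7899
row 5: Σ corner-gray over 12 cells = 5598  → 16.2440
row 6: Σ corner-gray over 12 cells = 4807  → 13.9487
row 7: Σ corner-gray over 12 cells = 5376  → 15.5998
row 8: Σ corner-gray over 12 cells = 5666  → 16.4413
row 9: Σ corner-gray over 12 cells = 5974  → 17.3351
Σ rows: total corner-gray = 57578  → 167.0771 mm³

167.077


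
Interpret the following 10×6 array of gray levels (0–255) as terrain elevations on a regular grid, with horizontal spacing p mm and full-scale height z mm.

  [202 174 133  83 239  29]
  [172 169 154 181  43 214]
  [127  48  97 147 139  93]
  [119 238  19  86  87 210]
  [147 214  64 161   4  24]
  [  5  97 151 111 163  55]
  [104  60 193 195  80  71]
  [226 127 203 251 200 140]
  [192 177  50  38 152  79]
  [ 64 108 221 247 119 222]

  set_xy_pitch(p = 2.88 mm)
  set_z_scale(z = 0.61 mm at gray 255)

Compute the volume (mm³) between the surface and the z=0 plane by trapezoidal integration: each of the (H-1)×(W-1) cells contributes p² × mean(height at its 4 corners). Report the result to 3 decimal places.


116.653

height_mm = gray/255 × 0.61; cell vol = 2.88² × mean(4 corners)
unit = 2.88² × 0.61 / (4×255) = 0.00496038 mm³ per gray-sum
row 0: Σ corner-gray over 5 cells = 2969  → 14.7274
row 1: Σ corner-gray over 5 cells = 2562  → 12.7085
row 2: Σ corner-gray over 5 cells = 2271  → 11.2650
row 3: Σ corner-gray over 5 cells = 2246  → 11.1410
row 4: Σ corner-gray over 5 cells = 2161  → 10.7194
row 5: Σ corner-gray over 5 cells = 2335  → 11.5825
row 6: Σ corner-gray over 5 cells = 3159  → 15.6698
row 7: Σ corner-gray over 5 cells = 3033  → 15.0448
row 8: Σ corner-gray over 5 cells = 2781  → 13.7948
Σ rows: total corner-gray = 23517  → 116.6532 mm³


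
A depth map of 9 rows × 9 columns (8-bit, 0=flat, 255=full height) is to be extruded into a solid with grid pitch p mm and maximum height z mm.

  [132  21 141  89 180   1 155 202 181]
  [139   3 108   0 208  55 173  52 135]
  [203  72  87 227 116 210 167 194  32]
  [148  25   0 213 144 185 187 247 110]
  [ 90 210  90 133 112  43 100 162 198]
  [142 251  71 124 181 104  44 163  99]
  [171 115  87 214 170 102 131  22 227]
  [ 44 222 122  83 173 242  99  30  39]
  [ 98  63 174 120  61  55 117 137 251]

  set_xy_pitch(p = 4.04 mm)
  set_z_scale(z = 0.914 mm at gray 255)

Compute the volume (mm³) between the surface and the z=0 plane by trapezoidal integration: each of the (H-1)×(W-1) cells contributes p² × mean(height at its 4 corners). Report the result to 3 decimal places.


height_mm = gray/255 × 0.914; cell vol = 4.04² × mean(4 corners)
unit = 4.04² × 0.914 / (4×255) = 0.0146254 mm³ per gray-sum
row 0: Σ corner-gray over 8 cells = 3363  → 49.1853
row 1: Σ corner-gray over 8 cells = 3853  → 56.3518
row 2: Σ corner-gray over 8 cells = 4641  → 67.8766
row 3: Σ corner-gray over 8 cells = 4248  → 62.1288
row 4: Σ corner-gray over 8 cells = 4105  → 60.0374
row 5: Σ corner-gray over 8 cells = 4197  → 61.3829
row 6: Σ corner-gray over 8 cells = 4105  → 60.0374
row 7: Σ corner-gray over 8 cells = 3828  → 55.9862
Σ rows: total corner-gray = 32340  → 472.9865 mm³

472.987
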